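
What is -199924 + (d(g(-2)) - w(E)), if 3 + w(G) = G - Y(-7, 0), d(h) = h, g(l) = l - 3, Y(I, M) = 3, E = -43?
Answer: -199880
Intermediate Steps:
g(l) = -3 + l
w(G) = -6 + G (w(G) = -3 + (G - 1*3) = -3 + (G - 3) = -3 + (-3 + G) = -6 + G)
-199924 + (d(g(-2)) - w(E)) = -199924 + ((-3 - 2) - (-6 - 43)) = -199924 + (-5 - 1*(-49)) = -199924 + (-5 + 49) = -199924 + 44 = -199880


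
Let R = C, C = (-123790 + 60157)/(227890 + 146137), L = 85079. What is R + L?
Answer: 31821779500/374027 ≈ 85079.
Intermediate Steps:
C = -63633/374027 ≈ -0.17013
R = -63633/374027 ≈ -0.17013
R + L = -63633/374027 + 85079 = 31821779500/374027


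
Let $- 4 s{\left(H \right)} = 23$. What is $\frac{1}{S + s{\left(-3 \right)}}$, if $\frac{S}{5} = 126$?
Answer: $\frac{4}{2497} \approx 0.0016019$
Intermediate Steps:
$S = 630$ ($S = 5 \cdot 126 = 630$)
$s{\left(H \right)} = - \frac{23}{4}$ ($s{\left(H \right)} = \left(- \frac{1}{4}\right) 23 = - \frac{23}{4}$)
$\frac{1}{S + s{\left(-3 \right)}} = \frac{1}{630 - \frac{23}{4}} = \frac{1}{\frac{2497}{4}} = \frac{4}{2497}$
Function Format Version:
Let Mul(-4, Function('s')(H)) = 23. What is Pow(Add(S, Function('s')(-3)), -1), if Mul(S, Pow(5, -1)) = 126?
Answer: Rational(4, 2497) ≈ 0.0016019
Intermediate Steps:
S = 630 (S = Mul(5, 126) = 630)
Function('s')(H) = Rational(-23, 4) (Function('s')(H) = Mul(Rational(-1, 4), 23) = Rational(-23, 4))
Pow(Add(S, Function('s')(-3)), -1) = Pow(Add(630, Rational(-23, 4)), -1) = Pow(Rational(2497, 4), -1) = Rational(4, 2497)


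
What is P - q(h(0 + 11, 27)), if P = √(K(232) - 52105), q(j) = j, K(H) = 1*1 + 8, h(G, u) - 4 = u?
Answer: -31 + 8*I*√814 ≈ -31.0 + 228.25*I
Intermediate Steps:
h(G, u) = 4 + u
K(H) = 9 (K(H) = 1 + 8 = 9)
P = 8*I*√814 (P = √(9 - 52105) = √(-52096) = 8*I*√814 ≈ 228.25*I)
P - q(h(0 + 11, 27)) = 8*I*√814 - (4 + 27) = 8*I*√814 - 1*31 = 8*I*√814 - 31 = -31 + 8*I*√814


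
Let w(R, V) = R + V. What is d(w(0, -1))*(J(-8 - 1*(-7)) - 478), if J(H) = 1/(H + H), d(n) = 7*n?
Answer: 6699/2 ≈ 3349.5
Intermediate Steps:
J(H) = 1/(2*H)
d(w(0, -1))*(J(-8 - 1*(-7)) - 478) = (7*(0 - 1))*(1/(2*(-8 - 1*(-7))) - 478) = (7*(-1))*(1/(2*(-8 + 7)) - 478) = -7*((½)/(-1) - 478) = -7*((½)*(-1) - 478) = -7*(-½ - 478) = -7*(-957/2) = 6699/2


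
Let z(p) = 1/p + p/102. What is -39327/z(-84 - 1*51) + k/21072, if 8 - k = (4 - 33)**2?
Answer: 3803721228163/128728848 ≈ 29548.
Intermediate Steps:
z(p) = 1/p + p/102 (z(p) = 1/p + p*(1/102) = 1/p + p/102)
k = -833 (k = 8 - (4 - 33)**2 = 8 - 1*(-29)**2 = 8 - 1*841 = 8 - 841 = -833)
-39327/z(-84 - 1*51) + k/21072 = -39327/(1/(-84 - 1*51) + (-84 - 1*51)/102) - 833/21072 = -39327/(1/(-84 - 51) + (-84 - 51)/102) - 833*1/21072 = -39327/(1/(-135) + (1/102)*(-135)) - 833/21072 = -39327/(-1/135 - 45/34) - 833/21072 = -39327/(-6109/4590) - 833/21072 = -39327*(-4590/6109) - 833/21072 = 180510930/6109 - 833/21072 = 3803721228163/128728848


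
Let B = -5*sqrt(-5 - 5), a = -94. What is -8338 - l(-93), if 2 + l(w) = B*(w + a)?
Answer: -8336 - 935*I*sqrt(10) ≈ -8336.0 - 2956.7*I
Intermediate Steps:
B = -5*I*sqrt(10) ≈ -15.811*I
l(w) = -2 - 5*I*sqrt(10)*(-94 + w) (l(w) = -2 + (-5*I*sqrt(10))*(w - 94) = -2 + (-5*I*sqrt(10))*(-94 + w) = -2 - 5*I*sqrt(10)*(-94 + w))
-8338 - l(-93) = -8338 - (-2 + 470*I*sqrt(10) - 5*I*(-93)*sqrt(10)) = -8338 - (-2 + 470*I*sqrt(10) + 465*I*sqrt(10)) = -8338 - (-2 + 935*I*sqrt(10)) = -8338 + (2 - 935*I*sqrt(10)) = -8336 - 935*I*sqrt(10)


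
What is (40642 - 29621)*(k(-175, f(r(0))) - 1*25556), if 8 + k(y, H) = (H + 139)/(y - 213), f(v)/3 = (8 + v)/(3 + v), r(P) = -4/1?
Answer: -109316847139/388 ≈ -2.8174e+8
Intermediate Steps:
r(P) = -4 (r(P) = -4*1 = -4)
f(v) = 3*(8 + v)/(3 + v) (f(v) = 3*((8 + v)/(3 + v)) = 3*(8 + v)/(3 + v))
k(y, H) = -8 + (139 + H)/(-213 + y) (k(y, H) = -8 + (H + 139)/(y - 213) = -8 + (139 + H)/(-213 + y))
(40642 - 29621)*(k(-175, f(r(0))) - 1*25556) = (40642 - 29621)*((1843 + 3*(8 - 4)/(3 - 4) - 8*(-175))/(-213 - 175) - 1*25556) = 11021*((1843 + 3*4/(-1) + 1400)/(-388) - 25556) = 11021*(-(1843 + 3*(-1)*4 + 1400)/388 - 25556) = 11021*(-(1843 - 12 + 1400)/388 - 25556) = 11021*(-1/388*3231 - 25556) = 11021*(-3231/388 - 25556) = 11021*(-9918959/388) = -109316847139/388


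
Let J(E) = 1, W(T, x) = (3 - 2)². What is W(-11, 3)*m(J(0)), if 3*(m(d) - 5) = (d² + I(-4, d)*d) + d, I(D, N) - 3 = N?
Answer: 7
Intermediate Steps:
W(T, x) = 1 (W(T, x) = 1² = 1)
I(D, N) = 3 + N
m(d) = 5 + d/3 + d²/3 + d*(3 + d)/3 (m(d) = 5 + ((d² + (3 + d)*d) + d)/3 = 5 + ((d² + d*(3 + d)) + d)/3 = 5 + (d + d² + d*(3 + d))/3 = 5 + (d/3 + d²/3 + d*(3 + d)/3) = 5 + d/3 + d²/3 + d*(3 + d)/3)
W(-11, 3)*m(J(0)) = 1*(5 + (⅔)*1² + (4/3)*1) = 1*(5 + (⅔)*1 + 4/3) = 1*(5 + ⅔ + 4/3) = 1*7 = 7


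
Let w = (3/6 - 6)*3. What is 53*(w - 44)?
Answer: -6413/2 ≈ -3206.5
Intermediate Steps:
w = -33/2 (w = (3*(1/6) - 6)*3 = (1/2 - 6)*3 = -11/2*3 = -33/2 ≈ -16.500)
53*(w - 44) = 53*(-33/2 - 44) = 53*(-121/2) = -6413/2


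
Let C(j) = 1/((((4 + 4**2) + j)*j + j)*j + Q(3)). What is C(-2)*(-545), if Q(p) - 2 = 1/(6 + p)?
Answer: -4905/703 ≈ -6.9772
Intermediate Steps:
Q(p) = 2 + 1/(6 + p)
C(j) = 1/(19/9 + j*(j + j*(20 + j))) (C(j) = 1/((((4 + 4**2) + j)*j + j)*j + (13 + 2*3)/(6 + 3)) = 1/((((4 + 16) + j)*j + j)*j + (13 + 6)/9) = 1/(((20 + j)*j + j)*j + (1/9)*19) = 1/((j*(20 + j) + j)*j + 19/9) = 1/((j + j*(20 + j))*j + 19/9) = 1/(j*(j + j*(20 + j)) + 19/9) = 1/(19/9 + j*(j + j*(20 + j))))
C(-2)*(-545) = (9/(19 + 9*(-2)**3 + 189*(-2)**2))*(-545) = (9/(19 + 9*(-8) + 189*4))*(-545) = (9/(19 - 72 + 756))*(-545) = (9/703)*(-545) = -4905/703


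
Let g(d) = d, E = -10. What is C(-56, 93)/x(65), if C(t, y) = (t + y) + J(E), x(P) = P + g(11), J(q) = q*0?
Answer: 37/76 ≈ 0.48684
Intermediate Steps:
J(q) = 0
x(P) = 11 + P (x(P) = P + 11 = 11 + P)
C(t, y) = t + y (C(t, y) = (t + y) + 0 = t + y)
C(-56, 93)/x(65) = (-56 + 93)/(11 + 65) = 37/76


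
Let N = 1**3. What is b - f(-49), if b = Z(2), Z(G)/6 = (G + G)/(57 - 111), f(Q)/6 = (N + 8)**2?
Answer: -4378/9 ≈ -486.44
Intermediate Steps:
N = 1
f(Q) = 486 (f(Q) = 6*(1 + 8)**2 = 6*9**2 = 6*81 = 486)
Z(G) = -2*G/9 (Z(G) = 6*((G + G)/(57 - 111)) = 6*((2*G)/(-54)) = 6*((2*G)*(-1/54)) = 6*(-G/27) = -2*G/9)
b = -4/9 (b = -2/9*2 = -4/9 ≈ -0.44444)
b - f(-49) = -4/9 - 1*486 = -4/9 - 486 = -4378/9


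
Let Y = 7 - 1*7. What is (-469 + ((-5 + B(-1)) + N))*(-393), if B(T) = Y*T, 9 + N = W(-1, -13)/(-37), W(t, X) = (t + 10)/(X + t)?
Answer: 98322705/518 ≈ 1.8981e+5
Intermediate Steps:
W(t, X) = (10 + t)/(X + t)
Y = 0 (Y = 7 - 7 = 0)
N = -4653/518 (N = -9 + ((10 - 1)/(-13 - 1))/(-37) = -9 + (9/(-14))*(-1/37) = -9 - 1/14*9*(-1/37) = -9 - 9/14*(-1/37) = -9 + 9/518 = -4653/518 ≈ -8.9826)
B(T) = 0 (B(T) = 0*T = 0)
(-469 + ((-5 + B(-1)) + N))*(-393) = (-469 + ((-5 + 0) - 4653/518))*(-393) = (-469 + (-5 - 4653/518))*(-393) = (-469 - 7243/518)*(-393) = -250185/518*(-393) = 98322705/518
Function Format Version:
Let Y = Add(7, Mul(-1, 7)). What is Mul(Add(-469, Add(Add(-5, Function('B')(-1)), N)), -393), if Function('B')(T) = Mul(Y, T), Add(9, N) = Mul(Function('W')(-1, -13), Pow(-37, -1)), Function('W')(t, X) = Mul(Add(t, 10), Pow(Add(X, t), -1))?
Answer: Rational(98322705, 518) ≈ 1.8981e+5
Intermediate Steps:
Function('W')(t, X) = Mul(Pow(Add(X, t), -1), Add(10, t)) (Function('W')(t, X) = Mul(Add(10, t), Pow(Add(X, t), -1)) = Mul(Pow(Add(X, t), -1), Add(10, t)))
Y = 0 (Y = Add(7, -7) = 0)
N = Rational(-4653, 518) (N = Add(-9, Mul(Mul(Pow(Add(-13, -1), -1), Add(10, -1)), Pow(-37, -1))) = Add(-9, Mul(Mul(Pow(-14, -1), 9), Rational(-1, 37))) = Add(-9, Mul(Mul(Rational(-1, 14), 9), Rational(-1, 37))) = Add(-9, Mul(Rational(-9, 14), Rational(-1, 37))) = Add(-9, Rational(9, 518)) = Rational(-4653, 518) ≈ -8.9826)
Function('B')(T) = 0 (Function('B')(T) = Mul(0, T) = 0)
Mul(Add(-469, Add(Add(-5, Function('B')(-1)), N)), -393) = Mul(Add(-469, Add(Add(-5, 0), Rational(-4653, 518))), -393) = Mul(Add(-469, Add(-5, Rational(-4653, 518))), -393) = Mul(Add(-469, Rational(-7243, 518)), -393) = Mul(Rational(-250185, 518), -393) = Rational(98322705, 518)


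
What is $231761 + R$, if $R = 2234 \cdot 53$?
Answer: $350163$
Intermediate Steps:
$R = 118402$
$231761 + R = 231761 + 118402 = 350163$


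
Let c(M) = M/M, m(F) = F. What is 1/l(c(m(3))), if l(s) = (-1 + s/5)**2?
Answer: 25/16 ≈ 1.5625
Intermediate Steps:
c(M) = 1
l(s) = (-1 + s/5)**2 (l(s) = (-1 + s*(1/5))**2 = (-1 + s/5)**2)
1/l(c(m(3))) = 1/((-5 + 1)**2/25) = 1/((1/25)*(-4)**2) = 1/((1/25)*16) = 1/(16/25) = 25/16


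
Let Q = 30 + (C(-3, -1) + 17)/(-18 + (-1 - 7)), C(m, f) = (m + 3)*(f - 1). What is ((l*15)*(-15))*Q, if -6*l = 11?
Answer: 629475/52 ≈ 12105.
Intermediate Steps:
l = -11/6 (l = -⅙*11 = -11/6 ≈ -1.8333)
C(m, f) = (-1 + f)*(3 + m) (C(m, f) = (3 + m)*(-1 + f) = (-1 + f)*(3 + m))
Q = 763/26 (Q = 30 + ((-3 - 1*(-3) + 3*(-1) - 1*(-3)) + 17)/(-18 + (-1 - 7)) = 30 + ((-3 + 3 - 3 + 3) + 17)/(-18 - 8) = 30 + (0 + 17)/(-26) = 30 + 17*(-1/26) = 30 - 17/26 = 763/26 ≈ 29.346)
((l*15)*(-15))*Q = (-11/6*15*(-15))*(763/26) = -55/2*(-15)*(763/26) = (825/2)*(763/26) = 629475/52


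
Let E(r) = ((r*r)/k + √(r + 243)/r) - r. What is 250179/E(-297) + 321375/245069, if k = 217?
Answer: 3329938324318795769406/9329248354822874027 + 388762404723*I*√6/76135687131566 ≈ 356.94 + 0.012508*I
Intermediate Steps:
E(r) = -r + r²/217 + √(243 + r)/r (E(r) = ((r*r)/217 + √(r + 243)/r) - r = (r²*(1/217) + √(243 + r)/r) - r = (r²/217 + √(243 + r)/r) - r = -r + r²/217 + √(243 + r)/r)
250179/E(-297) + 321375/245069 = 250179/(-1*(-297) + (1/217)*(-297)² + √(243 - 297)/(-297)) + 321375/245069 = 250179/(297 + (1/217)*88209 - I*√6/99) + 321375*(1/245069) = 250179/(297 + 88209/217 - I*√6/99) + 321375/245069 = 250179/(152658/217 - I*√6/99) + 321375/245069 = 321375/245069 + 250179/(152658/217 - I*√6/99)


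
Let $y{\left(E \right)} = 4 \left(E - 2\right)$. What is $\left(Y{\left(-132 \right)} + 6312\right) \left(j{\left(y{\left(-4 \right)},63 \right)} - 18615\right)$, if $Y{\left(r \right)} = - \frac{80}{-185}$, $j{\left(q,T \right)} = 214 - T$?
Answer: $- \frac{4312451840}{37} \approx -1.1655 \cdot 10^{8}$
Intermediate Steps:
$y{\left(E \right)} = -8 + 4 E$ ($y{\left(E \right)} = 4 \left(-2 + E\right) = -8 + 4 E$)
$Y{\left(r \right)} = \frac{16}{37}$ ($Y{\left(r \right)} = \left(-80\right) \left(- \frac{1}{185}\right) = \frac{16}{37}$)
$\left(Y{\left(-132 \right)} + 6312\right) \left(j{\left(y{\left(-4 \right)},63 \right)} - 18615\right) = \left(\frac{16}{37} + 6312\right) \left(\left(214 - 63\right) - 18615\right) = \frac{233560 \left(\left(214 - 63\right) - 18615\right)}{37} = \frac{233560 \left(151 - 18615\right)}{37} = \frac{233560}{37} \left(-18464\right) = - \frac{4312451840}{37}$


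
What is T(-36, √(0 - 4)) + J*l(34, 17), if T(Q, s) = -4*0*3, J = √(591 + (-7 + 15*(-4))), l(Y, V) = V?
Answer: 34*√131 ≈ 389.15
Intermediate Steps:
J = 2*√131 (J = √(591 + (-7 - 60)) = √(591 - 67) = √524 = 2*√131 ≈ 22.891)
T(Q, s) = 0 (T(Q, s) = 0*3 = 0)
T(-36, √(0 - 4)) + J*l(34, 17) = 0 + (2*√131)*17 = 0 + 34*√131 = 34*√131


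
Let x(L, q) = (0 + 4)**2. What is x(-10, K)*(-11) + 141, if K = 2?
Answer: -35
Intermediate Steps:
x(L, q) = 16 (x(L, q) = 4**2 = 16)
x(-10, K)*(-11) + 141 = 16*(-11) + 141 = -176 + 141 = -35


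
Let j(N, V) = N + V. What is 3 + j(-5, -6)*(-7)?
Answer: 80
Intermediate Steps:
3 + j(-5, -6)*(-7) = 3 + (-5 - 6)*(-7) = 3 - 11*(-7) = 3 + 77 = 80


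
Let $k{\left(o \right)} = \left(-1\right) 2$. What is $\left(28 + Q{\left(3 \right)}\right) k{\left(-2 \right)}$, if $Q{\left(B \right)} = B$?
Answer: $-62$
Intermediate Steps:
$k{\left(o \right)} = -2$
$\left(28 + Q{\left(3 \right)}\right) k{\left(-2 \right)} = \left(28 + 3\right) \left(-2\right) = 31 \left(-2\right) = -62$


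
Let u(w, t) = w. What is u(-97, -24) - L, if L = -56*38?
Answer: 2031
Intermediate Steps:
L = -2128
u(-97, -24) - L = -97 - 1*(-2128) = -97 + 2128 = 2031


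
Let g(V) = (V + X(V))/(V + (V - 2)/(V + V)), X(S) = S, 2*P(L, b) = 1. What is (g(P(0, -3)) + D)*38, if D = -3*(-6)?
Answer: 646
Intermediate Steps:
P(L, b) = ½ (P(L, b) = (½)*1 = ½)
g(V) = 2*V/(V + (-2 + V)/(2*V)) (g(V) = (V + V)/(V + (V - 2)/(V + V)) = (2*V)/(V + (-2 + V)/((2*V))) = (2*V)/(V + (-2 + V)*(1/(2*V))) = (2*V)/(V + (-2 + V)/(2*V)) = 2*V/(V + (-2 + V)/(2*V)))
D = 18
(g(P(0, -3)) + D)*38 = (4*(½)²/(-2 + ½ + 2*(½)²) + 18)*38 = (4*(¼)/(-2 + ½ + 2*(¼)) + 18)*38 = (4*(¼)/(-2 + ½ + ½) + 18)*38 = (4*(¼)/(-1) + 18)*38 = (4*(¼)*(-1) + 18)*38 = (-1 + 18)*38 = 17*38 = 646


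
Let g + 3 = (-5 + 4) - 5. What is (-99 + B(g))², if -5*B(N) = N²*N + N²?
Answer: 23409/25 ≈ 936.36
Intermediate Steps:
g = -9 (g = -3 + ((-5 + 4) - 5) = -3 + (-1 - 5) = -3 - 6 = -9)
B(N) = -N²/5 - N³/5 (B(N) = -(N²*N + N²)/5 = -(N³ + N²)/5 = -(N² + N³)/5 = -N²/5 - N³/5)
(-99 + B(g))² = (-99 + (⅕)*(-9)²*(-1 - 1*(-9)))² = (-99 + (⅕)*81*(-1 + 9))² = (-99 + (⅕)*81*8)² = (-99 + 648/5)² = (153/5)² = 23409/25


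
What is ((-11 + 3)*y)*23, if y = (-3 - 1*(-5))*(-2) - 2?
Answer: 1104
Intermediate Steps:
y = -6 (y = (-3 + 5)*(-2) - 2 = 2*(-2) - 2 = -4 - 2 = -6)
((-11 + 3)*y)*23 = ((-11 + 3)*(-6))*23 = -8*(-6)*23 = 48*23 = 1104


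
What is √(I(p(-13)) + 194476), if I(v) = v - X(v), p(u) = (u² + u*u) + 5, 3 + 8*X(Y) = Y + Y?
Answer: √3115738/4 ≈ 441.29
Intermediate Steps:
X(Y) = -3/8 + Y/4 (X(Y) = -3/8 + (Y + Y)/8 = -3/8 + (2*Y)/8 = -3/8 + Y/4)
p(u) = 5 + 2*u² (p(u) = (u² + u²) + 5 = 2*u² + 5 = 5 + 2*u²)
I(v) = 3/8 + 3*v/4 (I(v) = v - (-3/8 + v/4) = v + (3/8 - v/4) = 3/8 + 3*v/4)
√(I(p(-13)) + 194476) = √((3/8 + 3*(5 + 2*(-13)²)/4) + 194476) = √((3/8 + 3*(5 + 2*169)/4) + 194476) = √((3/8 + 3*(5 + 338)/4) + 194476) = √((3/8 + (¾)*343) + 194476) = √((3/8 + 1029/4) + 194476) = √(2061/8 + 194476) = √(1557869/8) = √3115738/4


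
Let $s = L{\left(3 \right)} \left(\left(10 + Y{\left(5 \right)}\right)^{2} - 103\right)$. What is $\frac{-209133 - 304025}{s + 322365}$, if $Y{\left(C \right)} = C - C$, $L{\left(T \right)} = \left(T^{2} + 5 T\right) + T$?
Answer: $- \frac{256579}{161142} \approx -1.5923$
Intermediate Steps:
$L{\left(T \right)} = T^{2} + 6 T$
$Y{\left(C \right)} = 0$
$s = -81$ ($s = 3 \left(6 + 3\right) \left(\left(10 + 0\right)^{2} - 103\right) = 3 \cdot 9 \left(10^{2} - 103\right) = 27 \left(100 - 103\right) = 27 \left(-3\right) = -81$)
$\frac{-209133 - 304025}{s + 322365} = \frac{-209133 - 304025}{-81 + 322365} = - \frac{513158}{322284} = \left(-513158\right) \frac{1}{322284} = - \frac{256579}{161142}$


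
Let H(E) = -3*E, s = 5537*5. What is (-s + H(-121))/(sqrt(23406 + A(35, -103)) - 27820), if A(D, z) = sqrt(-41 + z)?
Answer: 27322/(27820 - sqrt(6)*sqrt(3901 + 2*I)) ≈ 0.98753 + 1.3998e-6*I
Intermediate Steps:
s = 27685
(-s + H(-121))/(sqrt(23406 + A(35, -103)) - 27820) = (-1*27685 - 3*(-121))/(sqrt(23406 + sqrt(-41 - 103)) - 27820) = (-27685 + 363)/(sqrt(23406 + sqrt(-144)) - 27820) = -27322/(sqrt(23406 + 12*I) - 27820) = -27322/(-27820 + sqrt(23406 + 12*I))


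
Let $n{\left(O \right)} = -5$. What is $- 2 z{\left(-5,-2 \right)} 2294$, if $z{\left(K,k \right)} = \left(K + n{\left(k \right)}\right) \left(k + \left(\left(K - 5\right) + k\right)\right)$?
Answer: $-642320$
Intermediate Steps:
$z{\left(K,k \right)} = \left(-5 + K\right) \left(-5 + K + 2 k\right)$ ($z{\left(K,k \right)} = \left(K - 5\right) \left(k + \left(\left(K - 5\right) + k\right)\right) = \left(-5 + K\right) \left(k + \left(\left(-5 + K\right) + k\right)\right) = \left(-5 + K\right) \left(k + \left(-5 + K + k\right)\right) = \left(-5 + K\right) \left(-5 + K + 2 k\right)$)
$- 2 z{\left(-5,-2 \right)} 2294 = - 2 \left(25 + \left(-5\right)^{2} - -50 - -20 + 2 \left(-5\right) \left(-2\right)\right) 2294 = - 2 \left(25 + 25 + 50 + 20 + 20\right) 2294 = \left(-2\right) 140 \cdot 2294 = \left(-280\right) 2294 = -642320$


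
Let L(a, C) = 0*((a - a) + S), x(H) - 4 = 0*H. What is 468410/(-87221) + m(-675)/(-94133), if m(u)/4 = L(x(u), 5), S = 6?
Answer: -468410/87221 ≈ -5.3704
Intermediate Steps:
x(H) = 4 (x(H) = 4 + 0*H = 4 + 0 = 4)
L(a, C) = 0 (L(a, C) = 0*((a - a) + 6) = 0*(0 + 6) = 0*6 = 0)
m(u) = 0 (m(u) = 4*0 = 0)
468410/(-87221) + m(-675)/(-94133) = 468410/(-87221) + 0/(-94133) = 468410*(-1/87221) + 0*(-1/94133) = -468410/87221 + 0 = -468410/87221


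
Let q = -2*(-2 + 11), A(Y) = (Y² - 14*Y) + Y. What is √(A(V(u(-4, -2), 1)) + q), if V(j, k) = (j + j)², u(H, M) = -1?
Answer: 3*I*√6 ≈ 7.3485*I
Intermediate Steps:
V(j, k) = 4*j² (V(j, k) = (2*j)² = 4*j²)
A(Y) = Y² - 13*Y
q = -18 (q = -2*9 = -18)
√(A(V(u(-4, -2), 1)) + q) = √((4*(-1)²)*(-13 + 4*(-1)²) - 18) = √((4*1)*(-13 + 4*1) - 18) = √(4*(-13 + 4) - 18) = √(4*(-9) - 18) = √(-36 - 18) = √(-54) = 3*I*√6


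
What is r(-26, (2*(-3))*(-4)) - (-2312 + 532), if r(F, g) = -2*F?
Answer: 1832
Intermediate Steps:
r(-26, (2*(-3))*(-4)) - (-2312 + 532) = -2*(-26) - (-2312 + 532) = 52 - 1*(-1780) = 52 + 1780 = 1832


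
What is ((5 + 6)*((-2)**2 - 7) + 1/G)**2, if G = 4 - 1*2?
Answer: 4225/4 ≈ 1056.3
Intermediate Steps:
G = 2 (G = 4 - 2 = 2)
((5 + 6)*((-2)**2 - 7) + 1/G)**2 = ((5 + 6)*((-2)**2 - 7) + 1/2)**2 = (11*(4 - 7) + 1/2)**2 = (11*(-3) + 1/2)**2 = (-33 + 1/2)**2 = (-65/2)**2 = 4225/4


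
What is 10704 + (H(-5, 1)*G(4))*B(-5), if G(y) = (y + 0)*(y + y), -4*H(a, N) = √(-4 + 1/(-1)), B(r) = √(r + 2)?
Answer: 10704 + 8*√15 ≈ 10735.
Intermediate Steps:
B(r) = √(2 + r)
H(a, N) = -I*√5/4 (H(a, N) = -√(-4 + 1/(-1))/4 = -√(-4 - 1)/4 = -I*√5/4)
G(y) = 2*y² (G(y) = y*(2*y) = 2*y²)
10704 + (H(-5, 1)*G(4))*B(-5) = 10704 + ((-I*√5/4)*(2*4²))*√(2 - 5) = 10704 + ((-I*√5/4)*(2*16))*√(-3) = 10704 + (-I*√5/4*32)*(I*√3) = 10704 + (-8*I*√5)*(I*√3) = 10704 + 8*√15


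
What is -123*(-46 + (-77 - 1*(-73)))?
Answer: 6150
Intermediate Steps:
-123*(-46 + (-77 - 1*(-73))) = -123*(-46 + (-77 + 73)) = -123*(-46 - 4) = -123*(-50) = 6150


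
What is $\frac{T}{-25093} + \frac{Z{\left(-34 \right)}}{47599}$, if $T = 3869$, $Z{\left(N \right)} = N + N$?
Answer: $- \frac{185866855}{1194401707} \approx -0.15562$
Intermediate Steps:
$Z{\left(N \right)} = 2 N$
$\frac{T}{-25093} + \frac{Z{\left(-34 \right)}}{47599} = \frac{3869}{-25093} + \frac{2 \left(-34\right)}{47599} = 3869 \left(- \frac{1}{25093}\right) - \frac{68}{47599} = - \frac{3869}{25093} - \frac{68}{47599} = - \frac{185866855}{1194401707}$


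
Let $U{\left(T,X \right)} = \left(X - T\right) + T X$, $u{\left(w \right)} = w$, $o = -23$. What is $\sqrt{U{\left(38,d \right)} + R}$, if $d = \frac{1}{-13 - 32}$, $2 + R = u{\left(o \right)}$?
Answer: $\frac{i \sqrt{14370}}{15} \approx 7.9917 i$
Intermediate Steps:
$R = -25$ ($R = -2 - 23 = -25$)
$d = - \frac{1}{45}$ ($d = \frac{1}{-45} = - \frac{1}{45} \approx -0.022222$)
$U{\left(T,X \right)} = X - T + T X$
$\sqrt{U{\left(38,d \right)} + R} = \sqrt{\left(- \frac{1}{45} - 38 + 38 \left(- \frac{1}{45}\right)\right) - 25} = \sqrt{\left(- \frac{1}{45} - 38 - \frac{38}{45}\right) - 25} = \sqrt{- \frac{583}{15} - 25} = \sqrt{- \frac{958}{15}} = \frac{i \sqrt{14370}}{15}$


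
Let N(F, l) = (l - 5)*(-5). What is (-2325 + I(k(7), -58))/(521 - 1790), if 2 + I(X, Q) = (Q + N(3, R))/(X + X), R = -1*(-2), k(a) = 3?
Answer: 14005/7614 ≈ 1.8394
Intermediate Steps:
R = 2
N(F, l) = 25 - 5*l (N(F, l) = (-5 + l)*(-5) = 25 - 5*l)
I(X, Q) = -2 + (15 + Q)/(2*X) (I(X, Q) = -2 + (Q + (25 - 5*2))/(X + X) = -2 + (Q + (25 - 10))/((2*X)) = -2 + (Q + 15)*(1/(2*X)) = -2 + (15 + Q)*(1/(2*X)) = -2 + (15 + Q)/(2*X))
(-2325 + I(k(7), -58))/(521 - 1790) = (-2325 + (½)*(15 - 58 - 4*3)/3)/(521 - 1790) = (-2325 + (½)*(⅓)*(15 - 58 - 12))/(-1269) = (-2325 + (½)*(⅓)*(-55))*(-1/1269) = (-2325 - 55/6)*(-1/1269) = -14005/6*(-1/1269) = 14005/7614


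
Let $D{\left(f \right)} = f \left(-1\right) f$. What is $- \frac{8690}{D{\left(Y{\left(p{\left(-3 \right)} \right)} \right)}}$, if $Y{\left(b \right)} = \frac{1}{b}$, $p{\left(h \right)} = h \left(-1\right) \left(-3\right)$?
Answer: $703890$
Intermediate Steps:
$p{\left(h \right)} = 3 h$ ($p{\left(h \right)} = - h \left(-3\right) = 3 h$)
$D{\left(f \right)} = - f^{2}$ ($D{\left(f \right)} = - f f = - f^{2}$)
$- \frac{8690}{D{\left(Y{\left(p{\left(-3 \right)} \right)} \right)}} = - \frac{8690}{\left(-1\right) \left(\frac{1}{3 \left(-3\right)}\right)^{2}} = - \frac{8690}{\left(-1\right) \left(\frac{1}{-9}\right)^{2}} = - \frac{8690}{\left(-1\right) \left(- \frac{1}{9}\right)^{2}} = - \frac{8690}{\left(-1\right) \frac{1}{81}} = - \frac{8690}{- \frac{1}{81}} = \left(-8690\right) \left(-81\right) = 703890$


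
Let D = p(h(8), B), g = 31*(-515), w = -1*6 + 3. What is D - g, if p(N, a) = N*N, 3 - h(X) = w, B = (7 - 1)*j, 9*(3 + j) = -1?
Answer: 16001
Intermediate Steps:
j = -28/9 (j = -3 + (⅑)*(-1) = -3 - ⅑ = -28/9 ≈ -3.1111)
w = -3 (w = -6 + 3 = -3)
B = -56/3 (B = (7 - 1)*(-28/9) = 6*(-28/9) = -56/3 ≈ -18.667)
h(X) = 6 (h(X) = 3 - 1*(-3) = 3 + 3 = 6)
p(N, a) = N²
g = -15965
D = 36 (D = 6² = 36)
D - g = 36 - 1*(-15965) = 36 + 15965 = 16001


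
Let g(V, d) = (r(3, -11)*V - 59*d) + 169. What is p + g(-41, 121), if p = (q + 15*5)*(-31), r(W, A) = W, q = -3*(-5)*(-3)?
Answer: -8023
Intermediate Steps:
q = -45 (q = 15*(-3) = -45)
g(V, d) = 169 - 59*d + 3*V (g(V, d) = (3*V - 59*d) + 169 = (-59*d + 3*V) + 169 = 169 - 59*d + 3*V)
p = -930 (p = (-45 + 15*5)*(-31) = (-45 + 75)*(-31) = 30*(-31) = -930)
p + g(-41, 121) = -930 + (169 - 59*121 + 3*(-41)) = -930 + (169 - 7139 - 123) = -930 - 7093 = -8023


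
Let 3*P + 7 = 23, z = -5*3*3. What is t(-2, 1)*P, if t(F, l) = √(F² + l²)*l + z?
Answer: -240 + 16*√5/3 ≈ -228.07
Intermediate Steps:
z = -45 (z = -15*3 = -45)
t(F, l) = -45 + l*√(F² + l²) (t(F, l) = √(F² + l²)*l - 45 = l*√(F² + l²) - 45 = -45 + l*√(F² + l²))
P = 16/3 (P = -7/3 + (⅓)*23 = -7/3 + 23/3 = 16/3 ≈ 5.3333)
t(-2, 1)*P = (-45 + 1*√((-2)² + 1²))*(16/3) = (-45 + 1*√(4 + 1))*(16/3) = (-45 + 1*√5)*(16/3) = (-45 + √5)*(16/3) = -240 + 16*√5/3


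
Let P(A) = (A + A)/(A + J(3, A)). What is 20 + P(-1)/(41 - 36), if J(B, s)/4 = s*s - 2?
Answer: 502/25 ≈ 20.080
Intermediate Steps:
J(B, s) = -8 + 4*s² (J(B, s) = 4*(s*s - 2) = 4*(s² - 2) = 4*(-2 + s²) = -8 + 4*s²)
P(A) = 2*A/(-8 + A + 4*A²) (P(A) = (A + A)/(A + (-8 + 4*A²)) = (2*A)/(-8 + A + 4*A²) = 2*A/(-8 + A + 4*A²))
20 + P(-1)/(41 - 36) = 20 + (2*(-1)/(-8 - 1 + 4*(-1)²))/(41 - 36) = 20 + (2*(-1)/(-8 - 1 + 4*1))/5 = 20 + (2*(-1)/(-8 - 1 + 4))*(⅕) = 20 + (2*(-1)/(-5))*(⅕) = 20 + (2*(-1)*(-⅕))*(⅕) = 20 + (⅖)*(⅕) = 20 + 2/25 = 502/25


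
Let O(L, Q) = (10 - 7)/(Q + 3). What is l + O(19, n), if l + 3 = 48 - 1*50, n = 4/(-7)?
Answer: -64/17 ≈ -3.7647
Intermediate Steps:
n = -4/7 (n = 4*(-⅐) = -4/7 ≈ -0.57143)
O(L, Q) = 3/(3 + Q)
l = -5 (l = -3 + (48 - 1*50) = -3 + (48 - 50) = -3 - 2 = -5)
l + O(19, n) = -5 + 3/(3 - 4/7) = -5 + 3/(17/7) = -5 + 3*(7/17) = -5 + 21/17 = -64/17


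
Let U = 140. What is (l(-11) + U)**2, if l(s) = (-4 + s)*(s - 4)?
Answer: 133225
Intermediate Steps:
l(s) = (-4 + s)**2 (l(s) = (-4 + s)*(-4 + s) = (-4 + s)**2)
(l(-11) + U)**2 = ((-4 - 11)**2 + 140)**2 = ((-15)**2 + 140)**2 = (225 + 140)**2 = 365**2 = 133225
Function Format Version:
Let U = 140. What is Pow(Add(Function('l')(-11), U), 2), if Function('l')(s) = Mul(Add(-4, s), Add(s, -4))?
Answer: 133225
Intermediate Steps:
Function('l')(s) = Pow(Add(-4, s), 2) (Function('l')(s) = Mul(Add(-4, s), Add(-4, s)) = Pow(Add(-4, s), 2))
Pow(Add(Function('l')(-11), U), 2) = Pow(Add(Pow(Add(-4, -11), 2), 140), 2) = Pow(Add(Pow(-15, 2), 140), 2) = Pow(Add(225, 140), 2) = Pow(365, 2) = 133225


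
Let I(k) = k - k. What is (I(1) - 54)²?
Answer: 2916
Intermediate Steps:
I(k) = 0
(I(1) - 54)² = (0 - 54)² = (-54)² = 2916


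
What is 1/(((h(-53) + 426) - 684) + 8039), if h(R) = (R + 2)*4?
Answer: 1/7577 ≈ 0.00013198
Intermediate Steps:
h(R) = 8 + 4*R (h(R) = (2 + R)*4 = 8 + 4*R)
1/(((h(-53) + 426) - 684) + 8039) = 1/((((8 + 4*(-53)) + 426) - 684) + 8039) = 1/((((8 - 212) + 426) - 684) + 8039) = 1/(((-204 + 426) - 684) + 8039) = 1/((222 - 684) + 8039) = 1/(-462 + 8039) = 1/7577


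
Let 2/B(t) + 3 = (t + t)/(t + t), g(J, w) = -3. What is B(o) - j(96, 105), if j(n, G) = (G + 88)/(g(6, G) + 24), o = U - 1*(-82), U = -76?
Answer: -214/21 ≈ -10.190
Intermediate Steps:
o = 6 (o = -76 - 1*(-82) = -76 + 82 = 6)
B(t) = -1 (B(t) = 2/(-3 + (t + t)/(t + t)) = 2/(-3 + (2*t)/((2*t))) = 2/(-3 + (2*t)*(1/(2*t))) = 2/(-3 + 1) = 2/(-2) = 2*(-½) = -1)
j(n, G) = 88/21 + G/21 (j(n, G) = (G + 88)/(-3 + 24) = (88 + G)/21 = (88 + G)*(1/21) = 88/21 + G/21)
B(o) - j(96, 105) = -1 - (88/21 + (1/21)*105) = -1 - (88/21 + 5) = -1 - 1*193/21 = -1 - 193/21 = -214/21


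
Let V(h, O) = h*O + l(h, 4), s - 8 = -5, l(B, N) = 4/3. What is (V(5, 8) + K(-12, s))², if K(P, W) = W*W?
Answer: 22801/9 ≈ 2533.4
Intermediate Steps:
l(B, N) = 4/3 (l(B, N) = 4*(⅓) = 4/3)
s = 3 (s = 8 - 5 = 3)
K(P, W) = W²
V(h, O) = 4/3 + O*h (V(h, O) = h*O + 4/3 = O*h + 4/3 = 4/3 + O*h)
(V(5, 8) + K(-12, s))² = ((4/3 + 8*5) + 3²)² = ((4/3 + 40) + 9)² = (124/3 + 9)² = (151/3)² = 22801/9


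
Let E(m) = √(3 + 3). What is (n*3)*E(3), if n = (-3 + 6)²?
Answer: 27*√6 ≈ 66.136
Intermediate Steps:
E(m) = √6
n = 9 (n = 3² = 9)
(n*3)*E(3) = (9*3)*√6 = 27*√6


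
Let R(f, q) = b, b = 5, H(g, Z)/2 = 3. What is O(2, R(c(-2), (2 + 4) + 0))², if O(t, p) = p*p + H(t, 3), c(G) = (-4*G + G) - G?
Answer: 961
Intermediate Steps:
H(g, Z) = 6 (H(g, Z) = 2*3 = 6)
c(G) = -4*G (c(G) = -3*G - G = -4*G)
R(f, q) = 5
O(t, p) = 6 + p² (O(t, p) = p*p + 6 = p² + 6 = 6 + p²)
O(2, R(c(-2), (2 + 4) + 0))² = (6 + 5²)² = (6 + 25)² = 31² = 961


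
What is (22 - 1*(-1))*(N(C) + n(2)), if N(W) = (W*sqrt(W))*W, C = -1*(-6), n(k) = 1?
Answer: 23 + 828*sqrt(6) ≈ 2051.2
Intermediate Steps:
C = 6
N(W) = W**(5/2) (N(W) = W**(3/2)*W = W**(5/2))
(22 - 1*(-1))*(N(C) + n(2)) = (22 - 1*(-1))*(6**(5/2) + 1) = (22 + 1)*(36*sqrt(6) + 1) = 23*(1 + 36*sqrt(6)) = 23 + 828*sqrt(6)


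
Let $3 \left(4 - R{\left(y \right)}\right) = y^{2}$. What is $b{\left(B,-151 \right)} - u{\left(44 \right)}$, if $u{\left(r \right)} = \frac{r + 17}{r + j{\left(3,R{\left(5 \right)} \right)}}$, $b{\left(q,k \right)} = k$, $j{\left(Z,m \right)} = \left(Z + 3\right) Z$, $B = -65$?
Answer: $- \frac{9423}{62} \approx -151.98$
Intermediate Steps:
$R{\left(y \right)} = 4 - \frac{y^{2}}{3}$
$j{\left(Z,m \right)} = Z \left(3 + Z\right)$ ($j{\left(Z,m \right)} = \left(3 + Z\right) Z = Z \left(3 + Z\right)$)
$u{\left(r \right)} = \frac{17 + r}{18 + r}$ ($u{\left(r \right)} = \frac{r + 17}{r + 3 \left(3 + 3\right)} = \frac{17 + r}{r + 3 \cdot 6} = \frac{17 + r}{r + 18} = \frac{17 + r}{18 + r}$)
$b{\left(B,-151 \right)} - u{\left(44 \right)} = -151 - \frac{17 + 44}{18 + 44} = -151 - \frac{1}{62} \cdot 61 = -151 - \frac{61}{62} = - \frac{9423}{62}$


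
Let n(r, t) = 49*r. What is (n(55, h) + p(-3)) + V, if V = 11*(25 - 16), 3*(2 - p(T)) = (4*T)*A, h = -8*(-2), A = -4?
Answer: 2780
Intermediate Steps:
h = 16
p(T) = 2 + 16*T/3 (p(T) = 2 - 4*T*(-4)/3 = 2 - (-16)*T/3 = 2 + 16*T/3)
V = 99 (V = 11*9 = 99)
(n(55, h) + p(-3)) + V = (49*55 + (2 + (16/3)*(-3))) + 99 = (2695 + (2 - 16)) + 99 = (2695 - 14) + 99 = 2681 + 99 = 2780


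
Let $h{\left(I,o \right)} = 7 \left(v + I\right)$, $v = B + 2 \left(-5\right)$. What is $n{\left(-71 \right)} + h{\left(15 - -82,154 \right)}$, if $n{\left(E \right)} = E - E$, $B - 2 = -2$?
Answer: $609$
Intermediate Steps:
$B = 0$ ($B = 2 - 2 = 0$)
$n{\left(E \right)} = 0$
$v = -10$ ($v = 0 + 2 \left(-5\right) = 0 - 10 = -10$)
$h{\left(I,o \right)} = -70 + 7 I$ ($h{\left(I,o \right)} = 7 \left(-10 + I\right) = -70 + 7 I$)
$n{\left(-71 \right)} + h{\left(15 - -82,154 \right)} = 0 - \left(70 - 7 \left(15 - -82\right)\right) = 0 - \left(70 - 7 \left(15 + 82\right)\right) = 0 + \left(-70 + 7 \cdot 97\right) = 0 + \left(-70 + 679\right) = 0 + 609 = 609$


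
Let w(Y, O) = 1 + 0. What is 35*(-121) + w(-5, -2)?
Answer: -4234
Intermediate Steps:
w(Y, O) = 1
35*(-121) + w(-5, -2) = 35*(-121) + 1 = -4235 + 1 = -4234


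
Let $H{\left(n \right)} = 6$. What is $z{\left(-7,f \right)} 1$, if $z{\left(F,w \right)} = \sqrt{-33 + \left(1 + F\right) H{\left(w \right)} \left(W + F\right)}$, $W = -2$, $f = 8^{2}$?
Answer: $\sqrt{291} \approx 17.059$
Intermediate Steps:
$f = 64$
$z{\left(F,w \right)} = \sqrt{-33 + \left(-2 + F\right) \left(6 + 6 F\right)}$ ($z{\left(F,w \right)} = \sqrt{-33 + \left(1 + F\right) 6 \left(-2 + F\right)} = \sqrt{-33 + \left(6 + 6 F\right) \left(-2 + F\right)} = \sqrt{-33 + \left(-2 + F\right) \left(6 + 6 F\right)}$)
$z{\left(-7,f \right)} 1 = \sqrt{-45 - -42 + 6 \left(-7\right)^{2}} \cdot 1 = \sqrt{-45 + 42 + 6 \cdot 49} \cdot 1 = \sqrt{-45 + 42 + 294} \cdot 1 = \sqrt{291} \cdot 1 = \sqrt{291}$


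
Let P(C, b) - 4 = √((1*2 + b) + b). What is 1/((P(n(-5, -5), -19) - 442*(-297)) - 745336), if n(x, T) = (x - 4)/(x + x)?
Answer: -102343/62844537900 - I/62844537900 ≈ -1.6285e-6 - 1.5912e-11*I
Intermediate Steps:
n(x, T) = (-4 + x)/(2*x) (n(x, T) = (-4 + x)/((2*x)) = (-4 + x)*(1/(2*x)) = (-4 + x)/(2*x))
P(C, b) = 4 + √(2 + 2*b) (P(C, b) = 4 + √((1*2 + b) + b) = 4 + √((2 + b) + b) = 4 + √(2 + 2*b))
1/((P(n(-5, -5), -19) - 442*(-297)) - 745336) = 1/(((4 + √(2 + 2*(-19))) - 442*(-297)) - 745336) = 1/(((4 + √(2 - 38)) + 131274) - 745336) = 1/(((4 + √(-36)) + 131274) - 745336) = 1/(((4 + 6*I) + 131274) - 745336) = 1/((131278 + 6*I) - 745336) = 1/(-614058 + 6*I) = (-614058 - 6*I)/377067227400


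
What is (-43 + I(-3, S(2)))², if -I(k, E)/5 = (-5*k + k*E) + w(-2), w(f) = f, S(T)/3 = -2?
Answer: 39204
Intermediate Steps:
S(T) = -6 (S(T) = 3*(-2) = -6)
I(k, E) = 10 + 25*k - 5*E*k (I(k, E) = -5*((-5*k + k*E) - 2) = -5*((-5*k + E*k) - 2) = -5*(-2 - 5*k + E*k) = 10 + 25*k - 5*E*k)
(-43 + I(-3, S(2)))² = (-43 + (10 + 25*(-3) - 5*(-6)*(-3)))² = (-43 + (10 - 75 - 90))² = (-43 - 155)² = (-198)² = 39204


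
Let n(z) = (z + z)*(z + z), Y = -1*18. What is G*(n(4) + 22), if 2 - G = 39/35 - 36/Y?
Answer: -3354/35 ≈ -95.829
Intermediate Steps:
Y = -18
n(z) = 4*z² (n(z) = (2*z)*(2*z) = 4*z²)
G = -39/35 (G = 2 - (39/35 - 36/(-18)) = 2 - (39*(1/35) - 36*(-1/18)) = 2 - (39/35 + 2) = 2 - 1*109/35 = 2 - 109/35 = -39/35 ≈ -1.1143)
G*(n(4) + 22) = -39*(4*4² + 22)/35 = -39*(4*16 + 22)/35 = -39*(64 + 22)/35 = -39/35*86 = -3354/35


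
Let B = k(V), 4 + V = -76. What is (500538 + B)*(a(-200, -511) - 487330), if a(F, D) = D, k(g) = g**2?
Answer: -247305140858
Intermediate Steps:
V = -80 (V = -4 - 76 = -80)
B = 6400 (B = (-80)**2 = 6400)
(500538 + B)*(a(-200, -511) - 487330) = (500538 + 6400)*(-511 - 487330) = 506938*(-487841) = -247305140858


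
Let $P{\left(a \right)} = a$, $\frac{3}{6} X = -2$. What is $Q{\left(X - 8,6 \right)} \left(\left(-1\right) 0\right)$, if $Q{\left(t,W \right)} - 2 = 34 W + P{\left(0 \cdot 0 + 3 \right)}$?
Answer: $0$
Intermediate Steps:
$X = -4$ ($X = 2 \left(-2\right) = -4$)
$Q{\left(t,W \right)} = 5 + 34 W$ ($Q{\left(t,W \right)} = 2 + \left(34 W + \left(0 \cdot 0 + 3\right)\right) = 2 + \left(34 W + \left(0 + 3\right)\right) = 2 + \left(34 W + 3\right) = 2 + \left(3 + 34 W\right) = 5 + 34 W$)
$Q{\left(X - 8,6 \right)} \left(\left(-1\right) 0\right) = \left(5 + 34 \cdot 6\right) \left(\left(-1\right) 0\right) = \left(5 + 204\right) 0 = 209 \cdot 0 = 0$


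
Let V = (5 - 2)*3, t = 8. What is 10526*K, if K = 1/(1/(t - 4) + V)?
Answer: 42104/37 ≈ 1137.9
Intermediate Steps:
V = 9 (V = 3*3 = 9)
K = 4/37 (K = 1/(1/(8 - 4) + 9) = 1/(1/4 + 9) = 1/(37/4) = 4/37 ≈ 0.10811)
10526*K = 10526*(4/37) = 42104/37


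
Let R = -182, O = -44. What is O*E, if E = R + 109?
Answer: 3212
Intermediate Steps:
E = -73 (E = -182 + 109 = -73)
O*E = -44*(-73) = 3212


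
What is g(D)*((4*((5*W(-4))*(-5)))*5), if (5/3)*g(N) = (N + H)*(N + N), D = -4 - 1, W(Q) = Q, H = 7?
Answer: -24000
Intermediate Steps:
D = -5
g(N) = 6*N*(7 + N)/5 (g(N) = 3*((N + 7)*(N + N))/5 = 3*((7 + N)*(2*N))/5 = 3*(2*N*(7 + N))/5 = 6*N*(7 + N)/5)
g(D)*((4*((5*W(-4))*(-5)))*5) = ((6/5)*(-5)*(7 - 5))*((4*((5*(-4))*(-5)))*5) = ((6/5)*(-5)*2)*((4*(-20*(-5)))*5) = -12*4*100*5 = -4800*5 = -12*2000 = -24000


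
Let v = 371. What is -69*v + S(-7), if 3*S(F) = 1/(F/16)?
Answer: -537595/21 ≈ -25600.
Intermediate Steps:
S(F) = 16/(3*F) (S(F) = 1/(3*((F/16))) = (16/F)/3 = 16/(3*F))
-69*v + S(-7) = -69*371 + (16/3)/(-7) = -25599 + (16/3)*(-⅐) = -25599 - 16/21 = -537595/21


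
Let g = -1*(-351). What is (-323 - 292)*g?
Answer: -215865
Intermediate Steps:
g = 351
(-323 - 292)*g = (-323 - 292)*351 = -615*351 = -215865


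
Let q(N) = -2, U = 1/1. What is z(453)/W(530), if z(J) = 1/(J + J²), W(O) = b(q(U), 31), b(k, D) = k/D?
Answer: -31/411324 ≈ -7.5366e-5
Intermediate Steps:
U = 1 (U = 1*1 = 1)
W(O) = -2/31
z(453)/W(530) = (1/(453*(1 + 453)))/(-2/31) = ((1/453)/454)*(-31/2) = ((1/453)*(1/454))*(-31/2) = (1/205662)*(-31/2) = -31/411324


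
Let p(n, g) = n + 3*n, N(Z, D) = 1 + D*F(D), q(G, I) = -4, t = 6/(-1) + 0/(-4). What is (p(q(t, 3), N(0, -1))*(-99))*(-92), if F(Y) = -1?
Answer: -145728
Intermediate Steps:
t = -6 (t = 6*(-1) + 0*(-¼) = -6 + 0 = -6)
N(Z, D) = 1 - D (N(Z, D) = 1 + D*(-1) = 1 - D)
p(n, g) = 4*n
(p(q(t, 3), N(0, -1))*(-99))*(-92) = ((4*(-4))*(-99))*(-92) = -16*(-99)*(-92) = 1584*(-92) = -145728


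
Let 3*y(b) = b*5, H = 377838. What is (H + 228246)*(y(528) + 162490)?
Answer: 99015943080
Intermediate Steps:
y(b) = 5*b/3 (y(b) = (b*5)/3 = (5*b)/3 = 5*b/3)
(H + 228246)*(y(528) + 162490) = (377838 + 228246)*((5/3)*528 + 162490) = 606084*(880 + 162490) = 606084*163370 = 99015943080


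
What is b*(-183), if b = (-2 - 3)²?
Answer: -4575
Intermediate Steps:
b = 25 (b = (-5)² = 25)
b*(-183) = 25*(-183) = -4575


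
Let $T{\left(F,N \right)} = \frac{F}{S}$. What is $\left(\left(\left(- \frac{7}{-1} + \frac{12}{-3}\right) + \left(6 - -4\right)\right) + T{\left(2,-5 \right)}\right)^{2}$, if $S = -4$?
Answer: $\frac{625}{4} \approx 156.25$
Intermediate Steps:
$T{\left(F,N \right)} = - \frac{F}{4}$ ($T{\left(F,N \right)} = \frac{F}{-4} = F \left(- \frac{1}{4}\right) = - \frac{F}{4}$)
$\left(\left(\left(- \frac{7}{-1} + \frac{12}{-3}\right) + \left(6 - -4\right)\right) + T{\left(2,-5 \right)}\right)^{2} = \left(\left(\left(- \frac{7}{-1} + \frac{12}{-3}\right) + \left(6 - -4\right)\right) - \frac{1}{2}\right)^{2} = \left(\left(\left(\left(-7\right) \left(-1\right) + 12 \left(- \frac{1}{3}\right)\right) + \left(6 + 4\right)\right) - \frac{1}{2}\right)^{2} = \left(\left(\left(7 - 4\right) + 10\right) - \frac{1}{2}\right)^{2} = \left(\left(3 + 10\right) - \frac{1}{2}\right)^{2} = \left(13 - \frac{1}{2}\right)^{2} = \left(\frac{25}{2}\right)^{2} = \frac{625}{4}$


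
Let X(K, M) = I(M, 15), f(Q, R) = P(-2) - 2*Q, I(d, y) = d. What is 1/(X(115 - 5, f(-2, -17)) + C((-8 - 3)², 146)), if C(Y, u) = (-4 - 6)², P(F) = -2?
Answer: 1/102 ≈ 0.0098039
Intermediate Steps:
f(Q, R) = -2 - 2*Q
X(K, M) = M
C(Y, u) = 100 (C(Y, u) = (-10)² = 100)
1/(X(115 - 5, f(-2, -17)) + C((-8 - 3)², 146)) = 1/((-2 - 2*(-2)) + 100) = 1/((-2 + 4) + 100) = 1/(2 + 100) = 1/102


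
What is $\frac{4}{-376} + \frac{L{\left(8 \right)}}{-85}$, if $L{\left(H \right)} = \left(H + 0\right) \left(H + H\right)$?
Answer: $- \frac{12117}{7990} \approx -1.5165$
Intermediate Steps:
$L{\left(H \right)} = 2 H^{2}$ ($L{\left(H \right)} = H 2 H = 2 H^{2}$)
$\frac{4}{-376} + \frac{L{\left(8 \right)}}{-85} = \frac{4}{-376} + \frac{2 \cdot 8^{2}}{-85} = 4 \left(- \frac{1}{376}\right) + 2 \cdot 64 \left(- \frac{1}{85}\right) = - \frac{1}{94} + 128 \left(- \frac{1}{85}\right) = - \frac{1}{94} - \frac{128}{85} = - \frac{12117}{7990}$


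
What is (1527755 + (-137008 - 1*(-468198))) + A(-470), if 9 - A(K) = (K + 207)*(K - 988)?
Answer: 1475500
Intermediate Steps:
A(K) = 9 - (-988 + K)*(207 + K) (A(K) = 9 - (K + 207)*(K - 988) = 9 - (207 + K)*(-988 + K) = 9 - (-988 + K)*(207 + K))
(1527755 + (-137008 - 1*(-468198))) + A(-470) = (1527755 + (-137008 - 1*(-468198))) + (204525 - 1*(-470)² + 781*(-470)) = (1527755 + (-137008 + 468198)) + (204525 - 1*220900 - 367070) = (1527755 + 331190) + (204525 - 220900 - 367070) = 1858945 - 383445 = 1475500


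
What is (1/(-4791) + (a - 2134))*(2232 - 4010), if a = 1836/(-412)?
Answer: 1876271045012/493473 ≈ 3.8022e+6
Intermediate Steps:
a = -459/103 (a = 1836*(-1/412) = -459/103 ≈ -4.4563)
(1/(-4791) + (a - 2134))*(2232 - 4010) = (1/(-4791) + (-459/103 - 2134))*(2232 - 4010) = (-1/4791 - 220261/103)*(-1778) = -1055270554/493473*(-1778) = 1876271045012/493473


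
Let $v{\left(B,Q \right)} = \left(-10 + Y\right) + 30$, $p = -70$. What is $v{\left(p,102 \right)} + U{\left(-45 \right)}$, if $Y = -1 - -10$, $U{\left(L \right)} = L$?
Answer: $-16$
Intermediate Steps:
$Y = 9$ ($Y = -1 + 10 = 9$)
$v{\left(B,Q \right)} = 29$ ($v{\left(B,Q \right)} = \left(-10 + 9\right) + 30 = -1 + 30 = 29$)
$v{\left(p,102 \right)} + U{\left(-45 \right)} = 29 - 45 = -16$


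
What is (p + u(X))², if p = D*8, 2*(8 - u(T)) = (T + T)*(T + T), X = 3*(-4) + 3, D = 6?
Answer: 11236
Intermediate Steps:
X = -9 (X = -12 + 3 = -9)
u(T) = 8 - 2*T² (u(T) = 8 - (T + T)*(T + T)/2 = 8 - 2*T*2*T/2 = 8 - 2*T²)
p = 48 (p = 6*8 = 48)
(p + u(X))² = (48 + (8 - 2*(-9)²))² = (48 + (8 - 2*81))² = (48 + (8 - 162))² = (48 - 154)² = (-106)² = 11236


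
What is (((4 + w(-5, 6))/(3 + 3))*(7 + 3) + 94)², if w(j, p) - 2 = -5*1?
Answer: 82369/9 ≈ 9152.1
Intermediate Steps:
w(j, p) = -3 (w(j, p) = 2 - 5*1 = 2 - 5 = -3)
(((4 + w(-5, 6))/(3 + 3))*(7 + 3) + 94)² = (((4 - 3)/(3 + 3))*(7 + 3) + 94)² = ((1/6)*10 + 94)² = ((1*(⅙))*10 + 94)² = ((⅙)*10 + 94)² = (5/3 + 94)² = (287/3)² = 82369/9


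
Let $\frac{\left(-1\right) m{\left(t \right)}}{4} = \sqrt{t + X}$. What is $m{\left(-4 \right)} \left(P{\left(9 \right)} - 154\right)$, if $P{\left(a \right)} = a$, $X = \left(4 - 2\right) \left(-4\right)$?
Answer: $1160 i \sqrt{3} \approx 2009.2 i$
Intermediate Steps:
$X = -8$ ($X = 2 \left(-4\right) = -8$)
$m{\left(t \right)} = - 4 \sqrt{-8 + t}$ ($m{\left(t \right)} = - 4 \sqrt{t - 8} = - 4 \sqrt{-8 + t}$)
$m{\left(-4 \right)} \left(P{\left(9 \right)} - 154\right) = - 4 \sqrt{-8 - 4} \left(9 - 154\right) = - 4 \sqrt{-12} \left(-145\right) = - 4 \cdot 2 i \sqrt{3} \left(-145\right) = - 8 i \sqrt{3} \left(-145\right) = 1160 i \sqrt{3}$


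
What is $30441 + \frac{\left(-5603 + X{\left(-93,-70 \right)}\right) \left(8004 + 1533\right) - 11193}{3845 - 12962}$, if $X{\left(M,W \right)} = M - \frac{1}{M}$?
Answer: $\frac{10287797623}{282627} \approx 36401.0$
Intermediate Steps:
$30441 + \frac{\left(-5603 + X{\left(-93,-70 \right)}\right) \left(8004 + 1533\right) - 11193}{3845 - 12962} = 30441 + \frac{\left(-5603 - \frac{8648}{93}\right) \left(8004 + 1533\right) - 11193}{3845 - 12962} = 30441 + \frac{\left(-5603 - \frac{8648}{93}\right) 9537 - 11193}{-9117} = 30441 + \left(\left(-5603 + \left(-93 + \frac{1}{93}\right)\right) 9537 - 11193\right) \left(- \frac{1}{9117}\right) = 30441 + \left(\left(-5603 - \frac{8648}{93}\right) 9537 - 11193\right) \left(- \frac{1}{9117}\right) = 30441 + \left(\left(- \frac{529727}{93}\right) 9537 - 11193\right) \left(- \frac{1}{9117}\right) = 30441 + \left(- \frac{1684002133}{31} - 11193\right) \left(- \frac{1}{9117}\right) = 30441 - - \frac{1684349116}{282627} = 30441 + \frac{1684349116}{282627} = \frac{10287797623}{282627}$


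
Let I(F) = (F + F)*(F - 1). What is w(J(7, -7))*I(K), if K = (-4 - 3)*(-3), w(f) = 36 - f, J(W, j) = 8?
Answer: 23520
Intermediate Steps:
K = 21 (K = -7*(-3) = 21)
I(F) = 2*F*(-1 + F) (I(F) = (2*F)*(-1 + F) = 2*F*(-1 + F))
w(J(7, -7))*I(K) = (36 - 1*8)*(2*21*(-1 + 21)) = (36 - 8)*(2*21*20) = 28*840 = 23520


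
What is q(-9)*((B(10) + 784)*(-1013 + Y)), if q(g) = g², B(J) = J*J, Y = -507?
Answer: -108838080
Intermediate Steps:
B(J) = J²
q(-9)*((B(10) + 784)*(-1013 + Y)) = (-9)²*((10² + 784)*(-1013 - 507)) = 81*((100 + 784)*(-1520)) = 81*(884*(-1520)) = 81*(-1343680) = -108838080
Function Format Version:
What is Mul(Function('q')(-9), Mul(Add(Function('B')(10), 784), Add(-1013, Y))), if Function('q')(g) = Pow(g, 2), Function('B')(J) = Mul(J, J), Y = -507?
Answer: -108838080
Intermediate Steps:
Function('B')(J) = Pow(J, 2)
Mul(Function('q')(-9), Mul(Add(Function('B')(10), 784), Add(-1013, Y))) = Mul(Pow(-9, 2), Mul(Add(Pow(10, 2), 784), Add(-1013, -507))) = Mul(81, Mul(Add(100, 784), -1520)) = Mul(81, Mul(884, -1520)) = Mul(81, -1343680) = -108838080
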